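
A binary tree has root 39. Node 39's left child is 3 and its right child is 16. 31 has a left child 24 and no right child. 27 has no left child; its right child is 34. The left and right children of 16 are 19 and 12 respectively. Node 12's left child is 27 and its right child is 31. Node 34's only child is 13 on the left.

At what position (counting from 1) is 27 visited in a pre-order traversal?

Pre-order visits the node, then its left subtree, then its right subtree.
Visit 39.
At 39: go left to 3.
  3 is a leaf — visit 3.
At 39: go right to 16.
  Visit 16.
  At 16: go left to 19.
    19 is a leaf — visit 19.
  At 16: go right to 12.
    Visit 12.
    At 12: go left to 27.
      Visit 27.
      At 27: no left child.
      At 27: go right to 34.
        Visit 34.
        At 34: go left to 13.
          13 is a leaf — visit 13.
        At 34: no right child.
    At 12: go right to 31.
      Visit 31.
      At 31: go left to 24.
        24 is a leaf — visit 24.
      At 31: no right child.
Full pre-order sequence: 39, 3, 16, 19, 12, 27, 34, 13, 31, 24.

6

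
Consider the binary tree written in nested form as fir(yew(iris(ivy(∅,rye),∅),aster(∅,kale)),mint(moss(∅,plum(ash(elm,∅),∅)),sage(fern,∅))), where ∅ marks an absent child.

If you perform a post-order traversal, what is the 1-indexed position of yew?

6

Post-order visits the left subtree, then the right subtree, then the node.
At fir: go left to yew.
  At yew: go left to iris.
    At iris: go left to ivy.
      At ivy: no left child.
      At ivy: go right to rye.
        rye is a leaf — visit rye.
      Visit ivy.
    At iris: no right child.
    Visit iris.
  At yew: go right to aster.
    At aster: no left child.
    At aster: go right to kale.
      kale is a leaf — visit kale.
    Visit aster.
  Visit yew.
At fir: go right to mint.
  At mint: go left to moss.
    At moss: no left child.
    At moss: go right to plum.
      At plum: go left to ash.
        At ash: go left to elm.
          elm is a leaf — visit elm.
        At ash: no right child.
        Visit ash.
      At plum: no right child.
      Visit plum.
    Visit moss.
  At mint: go right to sage.
    At sage: go left to fern.
      fern is a leaf — visit fern.
    At sage: no right child.
    Visit sage.
  Visit mint.
Visit fir.
Full post-order sequence: rye, ivy, iris, kale, aster, yew, elm, ash, plum, moss, fern, sage, mint, fir.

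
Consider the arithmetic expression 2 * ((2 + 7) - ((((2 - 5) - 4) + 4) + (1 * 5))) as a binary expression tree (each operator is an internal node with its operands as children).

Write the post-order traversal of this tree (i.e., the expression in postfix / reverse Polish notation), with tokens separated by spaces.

Post-order on an expression tree gives postfix notation: for each operator, emit left operand, right operand, then the operator.

2 2 7 + 2 5 - 4 - 4 + 1 5 * + - *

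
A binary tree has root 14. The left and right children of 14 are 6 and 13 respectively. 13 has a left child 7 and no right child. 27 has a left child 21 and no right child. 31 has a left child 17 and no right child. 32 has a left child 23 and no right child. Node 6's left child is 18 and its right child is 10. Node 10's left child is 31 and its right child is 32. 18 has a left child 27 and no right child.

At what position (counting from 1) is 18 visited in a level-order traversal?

Level-order visits nodes level by level from the root, left to right within each level.
Level 0: 14
Level 1: 6, 13
Level 2: 18, 10, 7
Level 3: 27, 31, 32
Level 4: 21, 17, 23
Full level-order sequence: 14, 6, 13, 18, 10, 7, 27, 31, 32, 21, 17, 23.

4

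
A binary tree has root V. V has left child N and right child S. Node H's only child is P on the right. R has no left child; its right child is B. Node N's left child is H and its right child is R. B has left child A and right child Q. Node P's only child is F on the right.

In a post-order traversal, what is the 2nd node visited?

P

Post-order visits the left subtree, then the right subtree, then the node.
At V: go left to N.
  At N: go left to H.
    At H: no left child.
    At H: go right to P.
      At P: no left child.
      At P: go right to F.
        F is a leaf — visit F.
      Visit P.
    Visit H.
  At N: go right to R.
    At R: no left child.
    At R: go right to B.
      At B: go left to A.
        A is a leaf — visit A.
      At B: go right to Q.
        Q is a leaf — visit Q.
      Visit B.
    Visit R.
  Visit N.
At V: go right to S.
  S is a leaf — visit S.
Visit V.
Full post-order sequence: F, P, H, A, Q, B, R, N, S, V.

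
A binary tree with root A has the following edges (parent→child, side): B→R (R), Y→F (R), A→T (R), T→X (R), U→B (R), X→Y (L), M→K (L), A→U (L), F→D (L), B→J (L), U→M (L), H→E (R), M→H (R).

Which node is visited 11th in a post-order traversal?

Y

Post-order visits the left subtree, then the right subtree, then the node.
At A: go left to U.
  At U: go left to M.
    At M: go left to K.
      K is a leaf — visit K.
    At M: go right to H.
      At H: no left child.
      At H: go right to E.
        E is a leaf — visit E.
      Visit H.
    Visit M.
  At U: go right to B.
    At B: go left to J.
      J is a leaf — visit J.
    At B: go right to R.
      R is a leaf — visit R.
    Visit B.
  Visit U.
At A: go right to T.
  At T: no left child.
  At T: go right to X.
    At X: go left to Y.
      At Y: no left child.
      At Y: go right to F.
        At F: go left to D.
          D is a leaf — visit D.
        At F: no right child.
        Visit F.
      Visit Y.
    At X: no right child.
    Visit X.
  Visit T.
Visit A.
Full post-order sequence: K, E, H, M, J, R, B, U, D, F, Y, X, T, A.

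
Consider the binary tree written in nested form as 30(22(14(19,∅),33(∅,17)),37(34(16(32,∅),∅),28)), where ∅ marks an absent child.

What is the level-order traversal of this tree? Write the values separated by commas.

30, 22, 37, 14, 33, 34, 28, 19, 17, 16, 32

Level-order visits nodes level by level from the root, left to right within each level.
Level 0: 30
Level 1: 22, 37
Level 2: 14, 33, 34, 28
Level 3: 19, 17, 16
Level 4: 32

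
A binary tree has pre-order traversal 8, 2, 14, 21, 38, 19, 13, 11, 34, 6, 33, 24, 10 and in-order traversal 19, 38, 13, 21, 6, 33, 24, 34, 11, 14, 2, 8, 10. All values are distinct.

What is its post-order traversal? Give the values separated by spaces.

19 13 38 24 33 6 34 11 21 14 2 10 8

The first element of pre-order is the root; it splits in-order into left and right subtrees.
Root 8: left subtree has 11 nodes {19, 38, 13, 21, 6, 33, 24, 34, 11, 14, 2}, right has 1 {10}.
  Root 2: left subtree has 10 nodes {19, 38, 13, 21, 6, 33, 24, 34, 11, 14}, right has 0 { }.
    Root 14: left subtree has 9 nodes {19, 38, 13, 21, 6, 33, 24, 34, 11}, right has 0 { }.
      Root 21: left subtree has 3 nodes {19, 38, 13}, right has 5 {6, 33, 24, 34, 11}.
        Root 38: left subtree has 1 node {19}, right has 1 {13}.
        Root 11: left subtree has 4 nodes {6, 33, 24, 34}, right has 0 { }.
          Root 34: left subtree has 3 nodes {6, 33, 24}, right has 0 { }.
            Root 6: left subtree has 0 nodes { }, right has 2 {33, 24}.
              Root 33: left subtree has 0 nodes { }, right has 1 {24}.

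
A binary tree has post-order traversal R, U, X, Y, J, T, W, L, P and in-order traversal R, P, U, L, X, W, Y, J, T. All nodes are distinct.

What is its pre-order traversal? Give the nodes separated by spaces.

P R L U W X T J Y

The last element of post-order is the root; it splits in-order into left and right subtrees.
Root P: left subtree has 1 node {R}, right has 7 {U, L, X, W, Y, J, T}.
  Root L: left subtree has 1 node {U}, right has 5 {X, W, Y, J, T}.
    Root W: left subtree has 1 node {X}, right has 3 {Y, J, T}.
      Root T: left subtree has 2 nodes {Y, J}, right has 0 { }.
        Root J: left subtree has 1 node {Y}, right has 0 { }.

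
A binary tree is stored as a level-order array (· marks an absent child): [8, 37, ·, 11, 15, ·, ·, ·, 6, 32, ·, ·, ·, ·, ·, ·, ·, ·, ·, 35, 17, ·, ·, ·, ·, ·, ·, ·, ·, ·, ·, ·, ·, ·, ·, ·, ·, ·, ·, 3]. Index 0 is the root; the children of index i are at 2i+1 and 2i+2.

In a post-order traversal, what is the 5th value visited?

17

Post-order visits the left subtree, then the right subtree, then the node.
At 8: go left to 37.
  At 37: go left to 11.
    At 11: no left child.
    At 11: go right to 6.
      6 is a leaf — visit 6.
    Visit 11.
  At 37: go right to 15.
    At 15: go left to 32.
      At 32: go left to 35.
        At 35: go left to 3.
          3 is a leaf — visit 3.
        At 35: no right child.
        Visit 35.
      At 32: go right to 17.
        17 is a leaf — visit 17.
      Visit 32.
    At 15: no right child.
    Visit 15.
  Visit 37.
At 8: no right child.
Visit 8.
Full post-order sequence: 6, 11, 3, 35, 17, 32, 15, 37, 8.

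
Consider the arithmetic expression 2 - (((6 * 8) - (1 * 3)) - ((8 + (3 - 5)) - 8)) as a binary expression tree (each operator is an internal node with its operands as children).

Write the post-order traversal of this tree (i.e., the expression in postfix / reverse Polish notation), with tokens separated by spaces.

2 6 8 * 1 3 * - 8 3 5 - + 8 - - -

Post-order on an expression tree gives postfix notation: for each operator, emit left operand, right operand, then the operator.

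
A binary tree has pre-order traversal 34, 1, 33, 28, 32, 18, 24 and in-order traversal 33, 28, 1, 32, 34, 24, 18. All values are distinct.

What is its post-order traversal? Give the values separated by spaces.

28 33 32 1 24 18 34

The first element of pre-order is the root; it splits in-order into left and right subtrees.
Root 34: left subtree has 4 nodes {33, 28, 1, 32}, right has 2 {24, 18}.
  Root 1: left subtree has 2 nodes {33, 28}, right has 1 {32}.
    Root 33: left subtree has 0 nodes { }, right has 1 {28}.
  Root 18: left subtree has 1 node {24}, right has 0 { }.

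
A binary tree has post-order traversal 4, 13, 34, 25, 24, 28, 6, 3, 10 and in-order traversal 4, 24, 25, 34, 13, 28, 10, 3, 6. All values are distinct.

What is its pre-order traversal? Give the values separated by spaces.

10 28 24 4 25 34 13 3 6

The last element of post-order is the root; it splits in-order into left and right subtrees.
Root 10: left subtree has 6 nodes {4, 24, 25, 34, 13, 28}, right has 2 {3, 6}.
  Root 28: left subtree has 5 nodes {4, 24, 25, 34, 13}, right has 0 { }.
    Root 24: left subtree has 1 node {4}, right has 3 {25, 34, 13}.
      Root 25: left subtree has 0 nodes { }, right has 2 {34, 13}.
        Root 34: left subtree has 0 nodes { }, right has 1 {13}.
  Root 3: left subtree has 0 nodes { }, right has 1 {6}.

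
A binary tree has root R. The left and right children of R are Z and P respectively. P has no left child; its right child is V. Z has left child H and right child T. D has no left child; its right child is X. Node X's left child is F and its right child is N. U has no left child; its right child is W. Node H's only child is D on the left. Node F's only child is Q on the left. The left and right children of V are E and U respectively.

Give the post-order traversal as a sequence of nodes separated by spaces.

Post-order visits the left subtree, then the right subtree, then the node.
At R: go left to Z.
  At Z: go left to H.
    At H: go left to D.
      At D: no left child.
      At D: go right to X.
        At X: go left to F.
          At F: go left to Q.
            Q is a leaf — visit Q.
          At F: no right child.
          Visit F.
        At X: go right to N.
          N is a leaf — visit N.
        Visit X.
      Visit D.
    At H: no right child.
    Visit H.
  At Z: go right to T.
    T is a leaf — visit T.
  Visit Z.
At R: go right to P.
  At P: no left child.
  At P: go right to V.
    At V: go left to E.
      E is a leaf — visit E.
    At V: go right to U.
      At U: no left child.
      At U: go right to W.
        W is a leaf — visit W.
      Visit U.
    Visit V.
  Visit P.
Visit R.

Q F N X D H T Z E W U V P R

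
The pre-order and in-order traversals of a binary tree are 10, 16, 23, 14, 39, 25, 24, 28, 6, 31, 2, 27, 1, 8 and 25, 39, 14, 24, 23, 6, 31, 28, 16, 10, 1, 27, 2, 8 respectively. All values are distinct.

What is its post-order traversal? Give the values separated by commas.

25, 39, 24, 14, 31, 6, 28, 23, 16, 1, 27, 8, 2, 10

The first element of pre-order is the root; it splits in-order into left and right subtrees.
Root 10: left subtree has 9 nodes {25, 39, 14, 24, 23, 6, 31, 28, 16}, right has 4 {1, 27, 2, 8}.
  Root 16: left subtree has 8 nodes {25, 39, 14, 24, 23, 6, 31, 28}, right has 0 { }.
    Root 23: left subtree has 4 nodes {25, 39, 14, 24}, right has 3 {6, 31, 28}.
      Root 14: left subtree has 2 nodes {25, 39}, right has 1 {24}.
        Root 39: left subtree has 1 node {25}, right has 0 { }.
      Root 28: left subtree has 2 nodes {6, 31}, right has 0 { }.
        Root 6: left subtree has 0 nodes { }, right has 1 {31}.
  Root 2: left subtree has 2 nodes {1, 27}, right has 1 {8}.
    Root 27: left subtree has 1 node {1}, right has 0 { }.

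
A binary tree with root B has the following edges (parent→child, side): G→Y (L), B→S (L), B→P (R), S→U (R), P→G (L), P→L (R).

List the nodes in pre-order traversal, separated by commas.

B, S, U, P, G, Y, L

Pre-order visits the node, then its left subtree, then its right subtree.
Visit B.
At B: go left to S.
  Visit S.
  At S: no left child.
  At S: go right to U.
    U is a leaf — visit U.
At B: go right to P.
  Visit P.
  At P: go left to G.
    Visit G.
    At G: go left to Y.
      Y is a leaf — visit Y.
    At G: no right child.
  At P: go right to L.
    L is a leaf — visit L.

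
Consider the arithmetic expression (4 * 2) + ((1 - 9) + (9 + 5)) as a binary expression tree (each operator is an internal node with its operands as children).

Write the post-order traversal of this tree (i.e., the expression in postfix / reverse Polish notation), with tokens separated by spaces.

Post-order on an expression tree gives postfix notation: for each operator, emit left operand, right operand, then the operator.

4 2 * 1 9 - 9 5 + + +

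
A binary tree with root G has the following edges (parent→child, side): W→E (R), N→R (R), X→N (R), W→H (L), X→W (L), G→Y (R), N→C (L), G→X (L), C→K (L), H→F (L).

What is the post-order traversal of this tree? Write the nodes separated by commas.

F, H, E, W, K, C, R, N, X, Y, G

Post-order visits the left subtree, then the right subtree, then the node.
At G: go left to X.
  At X: go left to W.
    At W: go left to H.
      At H: go left to F.
        F is a leaf — visit F.
      At H: no right child.
      Visit H.
    At W: go right to E.
      E is a leaf — visit E.
    Visit W.
  At X: go right to N.
    At N: go left to C.
      At C: go left to K.
        K is a leaf — visit K.
      At C: no right child.
      Visit C.
    At N: go right to R.
      R is a leaf — visit R.
    Visit N.
  Visit X.
At G: go right to Y.
  Y is a leaf — visit Y.
Visit G.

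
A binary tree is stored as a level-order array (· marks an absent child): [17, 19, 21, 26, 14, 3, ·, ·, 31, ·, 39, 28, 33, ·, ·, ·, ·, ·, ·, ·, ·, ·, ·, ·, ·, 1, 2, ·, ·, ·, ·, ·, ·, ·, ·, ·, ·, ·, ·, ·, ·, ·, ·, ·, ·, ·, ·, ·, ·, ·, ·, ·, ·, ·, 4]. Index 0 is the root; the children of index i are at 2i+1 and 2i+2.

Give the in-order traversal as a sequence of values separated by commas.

26, 31, 19, 14, 39, 17, 28, 3, 1, 33, 2, 4, 21

In-order visits the left subtree, then the node, then the right subtree.
At 17: go left to 19.
  At 19: go left to 26.
    At 26: no left child.
    Visit 26.
    At 26: go right to 31.
      31 is a leaf — visit 31.
  Visit 19.
  At 19: go right to 14.
    At 14: no left child.
    Visit 14.
    At 14: go right to 39.
      39 is a leaf — visit 39.
Visit 17.
At 17: go right to 21.
  At 21: go left to 3.
    At 3: go left to 28.
      28 is a leaf — visit 28.
    Visit 3.
    At 3: go right to 33.
      At 33: go left to 1.
        1 is a leaf — visit 1.
      Visit 33.
      At 33: go right to 2.
        At 2: no left child.
        Visit 2.
        At 2: go right to 4.
          4 is a leaf — visit 4.
  Visit 21.
  At 21: no right child.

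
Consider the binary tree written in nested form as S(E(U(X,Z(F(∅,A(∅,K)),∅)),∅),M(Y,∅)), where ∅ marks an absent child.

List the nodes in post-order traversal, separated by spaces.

Post-order visits the left subtree, then the right subtree, then the node.
At S: go left to E.
  At E: go left to U.
    At U: go left to X.
      X is a leaf — visit X.
    At U: go right to Z.
      At Z: go left to F.
        At F: no left child.
        At F: go right to A.
          At A: no left child.
          At A: go right to K.
            K is a leaf — visit K.
          Visit A.
        Visit F.
      At Z: no right child.
      Visit Z.
    Visit U.
  At E: no right child.
  Visit E.
At S: go right to M.
  At M: go left to Y.
    Y is a leaf — visit Y.
  At M: no right child.
  Visit M.
Visit S.

X K A F Z U E Y M S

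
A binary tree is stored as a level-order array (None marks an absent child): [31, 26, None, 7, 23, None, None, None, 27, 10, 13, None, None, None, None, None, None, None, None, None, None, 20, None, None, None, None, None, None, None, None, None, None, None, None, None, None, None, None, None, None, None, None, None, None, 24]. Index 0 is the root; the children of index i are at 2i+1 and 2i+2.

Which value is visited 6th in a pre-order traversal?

10

Pre-order visits the node, then its left subtree, then its right subtree.
Visit 31.
At 31: go left to 26.
  Visit 26.
  At 26: go left to 7.
    Visit 7.
    At 7: no left child.
    At 7: go right to 27.
      27 is a leaf — visit 27.
  At 26: go right to 23.
    Visit 23.
    At 23: go left to 10.
      10 is a leaf — visit 10.
    At 23: go right to 13.
      Visit 13.
      At 13: go left to 20.
        Visit 20.
        At 20: no left child.
        At 20: go right to 24.
          24 is a leaf — visit 24.
      At 13: no right child.
At 31: no right child.
Full pre-order sequence: 31, 26, 7, 27, 23, 10, 13, 20, 24.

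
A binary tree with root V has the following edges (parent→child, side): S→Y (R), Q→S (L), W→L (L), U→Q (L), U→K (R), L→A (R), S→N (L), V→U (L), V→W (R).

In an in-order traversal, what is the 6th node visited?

In-order visits the left subtree, then the node, then the right subtree.
At V: go left to U.
  At U: go left to Q.
    At Q: go left to S.
      At S: go left to N.
        N is a leaf — visit N.
      Visit S.
      At S: go right to Y.
        Y is a leaf — visit Y.
    Visit Q.
    At Q: no right child.
  Visit U.
  At U: go right to K.
    K is a leaf — visit K.
Visit V.
At V: go right to W.
  At W: go left to L.
    At L: no left child.
    Visit L.
    At L: go right to A.
      A is a leaf — visit A.
  Visit W.
  At W: no right child.
Full in-order sequence: N, S, Y, Q, U, K, V, L, A, W.

K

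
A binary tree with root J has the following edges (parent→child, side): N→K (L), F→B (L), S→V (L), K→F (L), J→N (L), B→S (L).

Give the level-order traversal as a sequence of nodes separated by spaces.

Level-order visits nodes level by level from the root, left to right within each level.
Level 0: J
Level 1: N
Level 2: K
Level 3: F
Level 4: B
Level 5: S
Level 6: V

J N K F B S V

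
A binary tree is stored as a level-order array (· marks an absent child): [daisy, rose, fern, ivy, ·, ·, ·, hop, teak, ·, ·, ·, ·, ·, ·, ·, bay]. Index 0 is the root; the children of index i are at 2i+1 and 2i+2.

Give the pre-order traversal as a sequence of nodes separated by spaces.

Pre-order visits the node, then its left subtree, then its right subtree.
Visit daisy.
At daisy: go left to rose.
  Visit rose.
  At rose: go left to ivy.
    Visit ivy.
    At ivy: go left to hop.
      Visit hop.
      At hop: no left child.
      At hop: go right to bay.
        bay is a leaf — visit bay.
    At ivy: go right to teak.
      teak is a leaf — visit teak.
  At rose: no right child.
At daisy: go right to fern.
  fern is a leaf — visit fern.

daisy rose ivy hop bay teak fern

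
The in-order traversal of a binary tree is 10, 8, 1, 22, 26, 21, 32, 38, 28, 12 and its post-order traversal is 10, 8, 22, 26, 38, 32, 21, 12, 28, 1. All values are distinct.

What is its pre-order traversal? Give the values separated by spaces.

1 8 10 28 21 26 22 32 38 12

The last element of post-order is the root; it splits in-order into left and right subtrees.
Root 1: left subtree has 2 nodes {10, 8}, right has 7 {22, 26, 21, 32, 38, 28, 12}.
  Root 8: left subtree has 1 node {10}, right has 0 { }.
  Root 28: left subtree has 5 nodes {22, 26, 21, 32, 38}, right has 1 {12}.
    Root 21: left subtree has 2 nodes {22, 26}, right has 2 {32, 38}.
      Root 26: left subtree has 1 node {22}, right has 0 { }.
      Root 32: left subtree has 0 nodes { }, right has 1 {38}.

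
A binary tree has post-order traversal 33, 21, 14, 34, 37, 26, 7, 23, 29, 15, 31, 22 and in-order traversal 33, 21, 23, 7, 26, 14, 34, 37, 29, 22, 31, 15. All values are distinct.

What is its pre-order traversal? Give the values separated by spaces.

The last element of post-order is the root; it splits in-order into left and right subtrees.
Root 22: left subtree has 9 nodes {33, 21, 23, 7, 26, 14, 34, 37, 29}, right has 2 {31, 15}.
  Root 29: left subtree has 8 nodes {33, 21, 23, 7, 26, 14, 34, 37}, right has 0 { }.
    Root 23: left subtree has 2 nodes {33, 21}, right has 5 {7, 26, 14, 34, 37}.
      Root 21: left subtree has 1 node {33}, right has 0 { }.
      Root 7: left subtree has 0 nodes { }, right has 4 {26, 14, 34, 37}.
        Root 26: left subtree has 0 nodes { }, right has 3 {14, 34, 37}.
          Root 37: left subtree has 2 nodes {14, 34}, right has 0 { }.
            Root 34: left subtree has 1 node {14}, right has 0 { }.
  Root 31: left subtree has 0 nodes { }, right has 1 {15}.

22 29 23 21 33 7 26 37 34 14 31 15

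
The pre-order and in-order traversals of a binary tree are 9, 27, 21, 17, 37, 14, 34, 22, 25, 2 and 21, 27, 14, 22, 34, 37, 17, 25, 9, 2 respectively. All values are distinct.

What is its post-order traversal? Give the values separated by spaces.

21 22 34 14 37 25 17 27 2 9

The first element of pre-order is the root; it splits in-order into left and right subtrees.
Root 9: left subtree has 8 nodes {21, 27, 14, 22, 34, 37, 17, 25}, right has 1 {2}.
  Root 27: left subtree has 1 node {21}, right has 6 {14, 22, 34, 37, 17, 25}.
    Root 17: left subtree has 4 nodes {14, 22, 34, 37}, right has 1 {25}.
      Root 37: left subtree has 3 nodes {14, 22, 34}, right has 0 { }.
        Root 14: left subtree has 0 nodes { }, right has 2 {22, 34}.
          Root 34: left subtree has 1 node {22}, right has 0 { }.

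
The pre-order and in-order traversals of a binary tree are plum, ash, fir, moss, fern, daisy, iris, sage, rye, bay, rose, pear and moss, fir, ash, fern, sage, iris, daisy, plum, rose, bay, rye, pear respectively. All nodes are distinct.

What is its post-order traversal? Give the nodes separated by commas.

The first element of pre-order is the root; it splits in-order into left and right subtrees.
Root plum: left subtree has 7 nodes {moss, fir, ash, fern, sage, iris, daisy}, right has 4 {rose, bay, rye, pear}.
  Root ash: left subtree has 2 nodes {moss, fir}, right has 4 {fern, sage, iris, daisy}.
    Root fir: left subtree has 1 node {moss}, right has 0 { }.
    Root fern: left subtree has 0 nodes { }, right has 3 {sage, iris, daisy}.
      Root daisy: left subtree has 2 nodes {sage, iris}, right has 0 { }.
        Root iris: left subtree has 1 node {sage}, right has 0 { }.
  Root rye: left subtree has 2 nodes {rose, bay}, right has 1 {pear}.
    Root bay: left subtree has 1 node {rose}, right has 0 { }.

moss, fir, sage, iris, daisy, fern, ash, rose, bay, pear, rye, plum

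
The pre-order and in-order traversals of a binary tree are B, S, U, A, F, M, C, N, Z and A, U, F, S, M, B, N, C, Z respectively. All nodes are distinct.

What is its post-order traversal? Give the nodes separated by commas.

The first element of pre-order is the root; it splits in-order into left and right subtrees.
Root B: left subtree has 5 nodes {A, U, F, S, M}, right has 3 {N, C, Z}.
  Root S: left subtree has 3 nodes {A, U, F}, right has 1 {M}.
    Root U: left subtree has 1 node {A}, right has 1 {F}.
  Root C: left subtree has 1 node {N}, right has 1 {Z}.

A, F, U, M, S, N, Z, C, B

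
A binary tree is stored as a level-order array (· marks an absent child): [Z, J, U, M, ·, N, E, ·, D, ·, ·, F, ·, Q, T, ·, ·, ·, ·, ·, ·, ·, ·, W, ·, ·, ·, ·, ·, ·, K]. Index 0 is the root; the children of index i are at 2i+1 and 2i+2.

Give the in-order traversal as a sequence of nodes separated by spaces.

M D J Z W F N U Q E T K

In-order visits the left subtree, then the node, then the right subtree.
At Z: go left to J.
  At J: go left to M.
    At M: no left child.
    Visit M.
    At M: go right to D.
      D is a leaf — visit D.
  Visit J.
  At J: no right child.
Visit Z.
At Z: go right to U.
  At U: go left to N.
    At N: go left to F.
      At F: go left to W.
        W is a leaf — visit W.
      Visit F.
      At F: no right child.
    Visit N.
    At N: no right child.
  Visit U.
  At U: go right to E.
    At E: go left to Q.
      Q is a leaf — visit Q.
    Visit E.
    At E: go right to T.
      At T: no left child.
      Visit T.
      At T: go right to K.
        K is a leaf — visit K.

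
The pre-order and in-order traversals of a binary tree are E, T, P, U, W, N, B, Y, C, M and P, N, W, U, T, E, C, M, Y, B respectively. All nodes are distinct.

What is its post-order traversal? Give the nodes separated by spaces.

N W U P T M C Y B E

The first element of pre-order is the root; it splits in-order into left and right subtrees.
Root E: left subtree has 5 nodes {P, N, W, U, T}, right has 4 {C, M, Y, B}.
  Root T: left subtree has 4 nodes {P, N, W, U}, right has 0 { }.
    Root P: left subtree has 0 nodes { }, right has 3 {N, W, U}.
      Root U: left subtree has 2 nodes {N, W}, right has 0 { }.
        Root W: left subtree has 1 node {N}, right has 0 { }.
  Root B: left subtree has 3 nodes {C, M, Y}, right has 0 { }.
    Root Y: left subtree has 2 nodes {C, M}, right has 0 { }.
      Root C: left subtree has 0 nodes { }, right has 1 {M}.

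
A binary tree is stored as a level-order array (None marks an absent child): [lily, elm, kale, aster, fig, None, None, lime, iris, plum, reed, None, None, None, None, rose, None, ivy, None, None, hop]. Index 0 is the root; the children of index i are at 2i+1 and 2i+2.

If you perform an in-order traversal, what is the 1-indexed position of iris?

5

In-order visits the left subtree, then the node, then the right subtree.
At lily: go left to elm.
  At elm: go left to aster.
    At aster: go left to lime.
      At lime: go left to rose.
        rose is a leaf — visit rose.
      Visit lime.
      At lime: no right child.
    Visit aster.
    At aster: go right to iris.
      At iris: go left to ivy.
        ivy is a leaf — visit ivy.
      Visit iris.
      At iris: no right child.
  Visit elm.
  At elm: go right to fig.
    At fig: go left to plum.
      At plum: no left child.
      Visit plum.
      At plum: go right to hop.
        hop is a leaf — visit hop.
    Visit fig.
    At fig: go right to reed.
      reed is a leaf — visit reed.
Visit lily.
At lily: go right to kale.
  kale is a leaf — visit kale.
Full in-order sequence: rose, lime, aster, ivy, iris, elm, plum, hop, fig, reed, lily, kale.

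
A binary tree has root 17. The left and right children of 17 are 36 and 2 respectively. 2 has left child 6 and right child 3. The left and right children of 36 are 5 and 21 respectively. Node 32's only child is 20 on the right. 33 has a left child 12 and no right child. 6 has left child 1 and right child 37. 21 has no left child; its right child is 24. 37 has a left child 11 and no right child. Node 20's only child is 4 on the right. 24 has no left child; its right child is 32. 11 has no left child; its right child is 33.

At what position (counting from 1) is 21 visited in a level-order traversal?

5

Level-order visits nodes level by level from the root, left to right within each level.
Level 0: 17
Level 1: 36, 2
Level 2: 5, 21, 6, 3
Level 3: 24, 1, 37
Level 4: 32, 11
Level 5: 20, 33
Level 6: 4, 12
Full level-order sequence: 17, 36, 2, 5, 21, 6, 3, 24, 1, 37, 32, 11, 20, 33, 4, 12.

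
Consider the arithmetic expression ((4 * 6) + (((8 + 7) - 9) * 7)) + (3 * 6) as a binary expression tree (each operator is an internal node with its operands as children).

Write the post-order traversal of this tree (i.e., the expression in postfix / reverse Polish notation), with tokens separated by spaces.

Post-order on an expression tree gives postfix notation: for each operator, emit left operand, right operand, then the operator.

4 6 * 8 7 + 9 - 7 * + 3 6 * +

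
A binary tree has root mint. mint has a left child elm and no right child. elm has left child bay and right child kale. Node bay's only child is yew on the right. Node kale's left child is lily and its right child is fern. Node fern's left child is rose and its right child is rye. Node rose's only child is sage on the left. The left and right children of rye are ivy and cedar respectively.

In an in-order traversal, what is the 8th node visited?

In-order visits the left subtree, then the node, then the right subtree.
At mint: go left to elm.
  At elm: go left to bay.
    At bay: no left child.
    Visit bay.
    At bay: go right to yew.
      yew is a leaf — visit yew.
  Visit elm.
  At elm: go right to kale.
    At kale: go left to lily.
      lily is a leaf — visit lily.
    Visit kale.
    At kale: go right to fern.
      At fern: go left to rose.
        At rose: go left to sage.
          sage is a leaf — visit sage.
        Visit rose.
        At rose: no right child.
      Visit fern.
      At fern: go right to rye.
        At rye: go left to ivy.
          ivy is a leaf — visit ivy.
        Visit rye.
        At rye: go right to cedar.
          cedar is a leaf — visit cedar.
Visit mint.
At mint: no right child.
Full in-order sequence: bay, yew, elm, lily, kale, sage, rose, fern, ivy, rye, cedar, mint.

fern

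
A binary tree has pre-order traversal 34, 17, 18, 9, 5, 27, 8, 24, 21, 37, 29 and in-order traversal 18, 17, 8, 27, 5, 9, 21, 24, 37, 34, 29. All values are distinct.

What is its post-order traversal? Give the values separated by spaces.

The first element of pre-order is the root; it splits in-order into left and right subtrees.
Root 34: left subtree has 9 nodes {18, 17, 8, 27, 5, 9, 21, 24, 37}, right has 1 {29}.
  Root 17: left subtree has 1 node {18}, right has 7 {8, 27, 5, 9, 21, 24, 37}.
    Root 9: left subtree has 3 nodes {8, 27, 5}, right has 3 {21, 24, 37}.
      Root 5: left subtree has 2 nodes {8, 27}, right has 0 { }.
        Root 27: left subtree has 1 node {8}, right has 0 { }.
      Root 24: left subtree has 1 node {21}, right has 1 {37}.

18 8 27 5 21 37 24 9 17 29 34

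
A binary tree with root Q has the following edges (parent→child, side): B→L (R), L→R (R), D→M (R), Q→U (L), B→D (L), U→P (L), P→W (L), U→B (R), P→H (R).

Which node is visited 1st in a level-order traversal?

Q

Level-order visits nodes level by level from the root, left to right within each level.
Level 0: Q
Level 1: U
Level 2: P, B
Level 3: W, H, D, L
Level 4: M, R
Full level-order sequence: Q, U, P, B, W, H, D, L, M, R.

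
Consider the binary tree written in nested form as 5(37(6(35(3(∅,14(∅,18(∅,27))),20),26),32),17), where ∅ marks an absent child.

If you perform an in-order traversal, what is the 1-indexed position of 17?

In-order visits the left subtree, then the node, then the right subtree.
At 5: go left to 37.
  At 37: go left to 6.
    At 6: go left to 35.
      At 35: go left to 3.
        At 3: no left child.
        Visit 3.
        At 3: go right to 14.
          At 14: no left child.
          Visit 14.
          At 14: go right to 18.
            At 18: no left child.
            Visit 18.
            At 18: go right to 27.
              27 is a leaf — visit 27.
      Visit 35.
      At 35: go right to 20.
        20 is a leaf — visit 20.
    Visit 6.
    At 6: go right to 26.
      26 is a leaf — visit 26.
  Visit 37.
  At 37: go right to 32.
    32 is a leaf — visit 32.
Visit 5.
At 5: go right to 17.
  17 is a leaf — visit 17.
Full in-order sequence: 3, 14, 18, 27, 35, 20, 6, 26, 37, 32, 5, 17.

12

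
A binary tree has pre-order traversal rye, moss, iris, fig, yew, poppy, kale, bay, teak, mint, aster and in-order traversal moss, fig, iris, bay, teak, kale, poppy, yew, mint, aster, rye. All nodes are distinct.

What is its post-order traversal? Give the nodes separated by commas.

fig, teak, bay, kale, poppy, aster, mint, yew, iris, moss, rye

The first element of pre-order is the root; it splits in-order into left and right subtrees.
Root rye: left subtree has 10 nodes {moss, fig, iris, bay, teak, kale, poppy, yew, mint, aster}, right has 0 { }.
  Root moss: left subtree has 0 nodes { }, right has 9 {fig, iris, bay, teak, kale, poppy, yew, mint, aster}.
    Root iris: left subtree has 1 node {fig}, right has 7 {bay, teak, kale, poppy, yew, mint, aster}.
      Root yew: left subtree has 4 nodes {bay, teak, kale, poppy}, right has 2 {mint, aster}.
        Root poppy: left subtree has 3 nodes {bay, teak, kale}, right has 0 { }.
          Root kale: left subtree has 2 nodes {bay, teak}, right has 0 { }.
            Root bay: left subtree has 0 nodes { }, right has 1 {teak}.
        Root mint: left subtree has 0 nodes { }, right has 1 {aster}.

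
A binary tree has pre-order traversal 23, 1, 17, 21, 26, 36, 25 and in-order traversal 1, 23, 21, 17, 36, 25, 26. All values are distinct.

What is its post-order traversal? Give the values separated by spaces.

1 21 25 36 26 17 23

The first element of pre-order is the root; it splits in-order into left and right subtrees.
Root 23: left subtree has 1 node {1}, right has 5 {21, 17, 36, 25, 26}.
  Root 17: left subtree has 1 node {21}, right has 3 {36, 25, 26}.
    Root 26: left subtree has 2 nodes {36, 25}, right has 0 { }.
      Root 36: left subtree has 0 nodes { }, right has 1 {25}.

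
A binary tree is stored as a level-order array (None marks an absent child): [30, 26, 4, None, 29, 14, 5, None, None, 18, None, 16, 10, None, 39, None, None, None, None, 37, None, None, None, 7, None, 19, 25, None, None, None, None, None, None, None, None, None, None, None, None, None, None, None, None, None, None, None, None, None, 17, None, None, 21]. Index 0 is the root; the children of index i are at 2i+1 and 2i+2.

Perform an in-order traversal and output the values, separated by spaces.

In-order visits the left subtree, then the node, then the right subtree.
At 30: go left to 26.
  At 26: no left child.
  Visit 26.
  At 26: go right to 29.
    At 29: go left to 18.
      At 18: go left to 37.
        37 is a leaf — visit 37.
      Visit 18.
      At 18: no right child.
    Visit 29.
    At 29: no right child.
Visit 30.
At 30: go right to 4.
  At 4: go left to 14.
    At 14: go left to 16.
      At 16: go left to 7.
        At 7: no left child.
        Visit 7.
        At 7: go right to 17.
          17 is a leaf — visit 17.
      Visit 16.
      At 16: no right child.
    Visit 14.
    At 14: go right to 10.
      At 10: go left to 19.
        At 19: go left to 21.
          21 is a leaf — visit 21.
        Visit 19.
        At 19: no right child.
      Visit 10.
      At 10: go right to 25.
        25 is a leaf — visit 25.
  Visit 4.
  At 4: go right to 5.
    At 5: no left child.
    Visit 5.
    At 5: go right to 39.
      39 is a leaf — visit 39.

26 37 18 29 30 7 17 16 14 21 19 10 25 4 5 39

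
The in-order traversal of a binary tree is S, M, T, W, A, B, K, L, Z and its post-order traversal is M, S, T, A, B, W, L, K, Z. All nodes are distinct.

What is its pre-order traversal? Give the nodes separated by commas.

The last element of post-order is the root; it splits in-order into left and right subtrees.
Root Z: left subtree has 8 nodes {S, M, T, W, A, B, K, L}, right has 0 { }.
  Root K: left subtree has 6 nodes {S, M, T, W, A, B}, right has 1 {L}.
    Root W: left subtree has 3 nodes {S, M, T}, right has 2 {A, B}.
      Root T: left subtree has 2 nodes {S, M}, right has 0 { }.
        Root S: left subtree has 0 nodes { }, right has 1 {M}.
      Root B: left subtree has 1 node {A}, right has 0 { }.

Z, K, W, T, S, M, B, A, L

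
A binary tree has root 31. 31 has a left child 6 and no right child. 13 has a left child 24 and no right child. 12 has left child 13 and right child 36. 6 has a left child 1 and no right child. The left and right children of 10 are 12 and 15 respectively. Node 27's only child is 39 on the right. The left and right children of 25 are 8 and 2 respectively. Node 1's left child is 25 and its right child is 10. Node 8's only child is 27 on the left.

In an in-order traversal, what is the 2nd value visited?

In-order visits the left subtree, then the node, then the right subtree.
At 31: go left to 6.
  At 6: go left to 1.
    At 1: go left to 25.
      At 25: go left to 8.
        At 8: go left to 27.
          At 27: no left child.
          Visit 27.
          At 27: go right to 39.
            39 is a leaf — visit 39.
        Visit 8.
        At 8: no right child.
      Visit 25.
      At 25: go right to 2.
        2 is a leaf — visit 2.
    Visit 1.
    At 1: go right to 10.
      At 10: go left to 12.
        At 12: go left to 13.
          At 13: go left to 24.
            24 is a leaf — visit 24.
          Visit 13.
          At 13: no right child.
        Visit 12.
        At 12: go right to 36.
          36 is a leaf — visit 36.
      Visit 10.
      At 10: go right to 15.
        15 is a leaf — visit 15.
  Visit 6.
  At 6: no right child.
Visit 31.
At 31: no right child.
Full in-order sequence: 27, 39, 8, 25, 2, 1, 24, 13, 12, 36, 10, 15, 6, 31.

39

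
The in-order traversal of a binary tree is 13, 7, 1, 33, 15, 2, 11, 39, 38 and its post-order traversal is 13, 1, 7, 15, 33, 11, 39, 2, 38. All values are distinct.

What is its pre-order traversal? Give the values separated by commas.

The last element of post-order is the root; it splits in-order into left and right subtrees.
Root 38: left subtree has 8 nodes {13, 7, 1, 33, 15, 2, 11, 39}, right has 0 { }.
  Root 2: left subtree has 5 nodes {13, 7, 1, 33, 15}, right has 2 {11, 39}.
    Root 33: left subtree has 3 nodes {13, 7, 1}, right has 1 {15}.
      Root 7: left subtree has 1 node {13}, right has 1 {1}.
    Root 39: left subtree has 1 node {11}, right has 0 { }.

38, 2, 33, 7, 13, 1, 15, 39, 11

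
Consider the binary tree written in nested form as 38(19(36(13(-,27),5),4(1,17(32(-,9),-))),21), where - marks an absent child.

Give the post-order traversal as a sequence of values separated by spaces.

27 13 5 36 1 9 32 17 4 19 21 38

Post-order visits the left subtree, then the right subtree, then the node.
At 38: go left to 19.
  At 19: go left to 36.
    At 36: go left to 13.
      At 13: no left child.
      At 13: go right to 27.
        27 is a leaf — visit 27.
      Visit 13.
    At 36: go right to 5.
      5 is a leaf — visit 5.
    Visit 36.
  At 19: go right to 4.
    At 4: go left to 1.
      1 is a leaf — visit 1.
    At 4: go right to 17.
      At 17: go left to 32.
        At 32: no left child.
        At 32: go right to 9.
          9 is a leaf — visit 9.
        Visit 32.
      At 17: no right child.
      Visit 17.
    Visit 4.
  Visit 19.
At 38: go right to 21.
  21 is a leaf — visit 21.
Visit 38.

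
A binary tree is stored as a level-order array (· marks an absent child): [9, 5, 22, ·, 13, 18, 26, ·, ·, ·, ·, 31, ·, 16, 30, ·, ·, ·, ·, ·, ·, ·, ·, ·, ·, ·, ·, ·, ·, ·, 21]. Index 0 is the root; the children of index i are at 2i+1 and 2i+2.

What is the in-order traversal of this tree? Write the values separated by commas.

In-order visits the left subtree, then the node, then the right subtree.
At 9: go left to 5.
  At 5: no left child.
  Visit 5.
  At 5: go right to 13.
    13 is a leaf — visit 13.
Visit 9.
At 9: go right to 22.
  At 22: go left to 18.
    At 18: go left to 31.
      31 is a leaf — visit 31.
    Visit 18.
    At 18: no right child.
  Visit 22.
  At 22: go right to 26.
    At 26: go left to 16.
      16 is a leaf — visit 16.
    Visit 26.
    At 26: go right to 30.
      At 30: no left child.
      Visit 30.
      At 30: go right to 21.
        21 is a leaf — visit 21.

5, 13, 9, 31, 18, 22, 16, 26, 30, 21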